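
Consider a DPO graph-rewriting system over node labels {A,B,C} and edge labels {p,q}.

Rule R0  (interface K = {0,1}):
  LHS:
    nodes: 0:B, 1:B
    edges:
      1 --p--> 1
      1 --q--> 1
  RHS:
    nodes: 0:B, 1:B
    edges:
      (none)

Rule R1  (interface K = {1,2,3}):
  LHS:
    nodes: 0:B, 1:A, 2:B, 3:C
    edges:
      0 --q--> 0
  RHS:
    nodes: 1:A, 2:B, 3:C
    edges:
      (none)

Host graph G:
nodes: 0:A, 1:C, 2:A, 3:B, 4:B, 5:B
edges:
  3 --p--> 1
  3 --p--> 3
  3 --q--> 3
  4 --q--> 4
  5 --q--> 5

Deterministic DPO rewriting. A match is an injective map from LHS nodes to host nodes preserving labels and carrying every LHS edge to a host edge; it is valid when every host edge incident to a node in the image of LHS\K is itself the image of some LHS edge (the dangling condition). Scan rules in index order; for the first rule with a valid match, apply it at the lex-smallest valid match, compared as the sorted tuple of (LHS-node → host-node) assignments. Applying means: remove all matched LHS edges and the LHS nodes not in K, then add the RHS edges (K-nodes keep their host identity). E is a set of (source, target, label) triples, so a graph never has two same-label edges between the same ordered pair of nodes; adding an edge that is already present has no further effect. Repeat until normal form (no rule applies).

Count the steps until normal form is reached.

[0] host  ⇒  6 nodes, 5 edges  {3-p->1 3-p->3 3-q->3 4-q->4 5-q->5}
[1] R0 @ {0↦4, 1↦3}  ⇒  6 nodes, 3 edges  {3-p->1 4-q->4 5-q->5}
[2] R1 @ {0↦4, 1↦0, 2↦3, 3↦1}  ⇒  5 nodes, 2 edges  {3-p->1 5-q->5}
[3] R1 @ {0↦5, 1↦0, 2↦3, 3↦1}  ⇒  4 nodes, 1 edges  {3-p->1}
final graph: no rule applies after step 3

Answer: 3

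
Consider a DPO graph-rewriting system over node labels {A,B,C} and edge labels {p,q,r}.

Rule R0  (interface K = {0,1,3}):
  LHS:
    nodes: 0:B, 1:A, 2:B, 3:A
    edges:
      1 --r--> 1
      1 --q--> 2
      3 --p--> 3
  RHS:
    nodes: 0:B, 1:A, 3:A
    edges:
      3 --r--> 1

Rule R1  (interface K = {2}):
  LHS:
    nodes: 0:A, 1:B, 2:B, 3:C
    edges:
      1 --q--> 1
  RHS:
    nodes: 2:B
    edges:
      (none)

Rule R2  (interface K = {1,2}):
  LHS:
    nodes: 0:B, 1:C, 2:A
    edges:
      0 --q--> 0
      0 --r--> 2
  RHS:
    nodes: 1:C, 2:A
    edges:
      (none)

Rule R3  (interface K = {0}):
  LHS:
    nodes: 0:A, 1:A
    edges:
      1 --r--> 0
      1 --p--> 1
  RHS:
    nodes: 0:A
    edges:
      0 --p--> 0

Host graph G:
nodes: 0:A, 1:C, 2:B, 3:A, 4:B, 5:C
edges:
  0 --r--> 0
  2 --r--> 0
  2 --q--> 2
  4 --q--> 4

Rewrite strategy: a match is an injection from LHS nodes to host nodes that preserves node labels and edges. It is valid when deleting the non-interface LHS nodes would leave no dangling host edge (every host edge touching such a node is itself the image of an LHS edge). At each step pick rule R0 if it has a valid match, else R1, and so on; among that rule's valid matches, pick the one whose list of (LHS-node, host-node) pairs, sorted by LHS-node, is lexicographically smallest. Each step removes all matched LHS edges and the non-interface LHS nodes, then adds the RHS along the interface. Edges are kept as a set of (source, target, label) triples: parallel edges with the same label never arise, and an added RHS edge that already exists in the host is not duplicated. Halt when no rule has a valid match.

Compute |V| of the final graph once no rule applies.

initial: |V|=6 |E|=4  E = 0-r->0 2-r->0 2-q->2 4-q->4
step 1: apply R1 at {0↦3, 1↦4, 2↦2, 3↦1}  → |V|=3 |E|=3  E = 0-r->0 2-r->0 2-q->2
step 2: apply R2 at {0↦2, 1↦5, 2↦0}  → |V|=2 |E|=1  E = 0-r->0
halt: no rule applies after step 2
NF nodes: {0:A, 5:C}

Answer: 2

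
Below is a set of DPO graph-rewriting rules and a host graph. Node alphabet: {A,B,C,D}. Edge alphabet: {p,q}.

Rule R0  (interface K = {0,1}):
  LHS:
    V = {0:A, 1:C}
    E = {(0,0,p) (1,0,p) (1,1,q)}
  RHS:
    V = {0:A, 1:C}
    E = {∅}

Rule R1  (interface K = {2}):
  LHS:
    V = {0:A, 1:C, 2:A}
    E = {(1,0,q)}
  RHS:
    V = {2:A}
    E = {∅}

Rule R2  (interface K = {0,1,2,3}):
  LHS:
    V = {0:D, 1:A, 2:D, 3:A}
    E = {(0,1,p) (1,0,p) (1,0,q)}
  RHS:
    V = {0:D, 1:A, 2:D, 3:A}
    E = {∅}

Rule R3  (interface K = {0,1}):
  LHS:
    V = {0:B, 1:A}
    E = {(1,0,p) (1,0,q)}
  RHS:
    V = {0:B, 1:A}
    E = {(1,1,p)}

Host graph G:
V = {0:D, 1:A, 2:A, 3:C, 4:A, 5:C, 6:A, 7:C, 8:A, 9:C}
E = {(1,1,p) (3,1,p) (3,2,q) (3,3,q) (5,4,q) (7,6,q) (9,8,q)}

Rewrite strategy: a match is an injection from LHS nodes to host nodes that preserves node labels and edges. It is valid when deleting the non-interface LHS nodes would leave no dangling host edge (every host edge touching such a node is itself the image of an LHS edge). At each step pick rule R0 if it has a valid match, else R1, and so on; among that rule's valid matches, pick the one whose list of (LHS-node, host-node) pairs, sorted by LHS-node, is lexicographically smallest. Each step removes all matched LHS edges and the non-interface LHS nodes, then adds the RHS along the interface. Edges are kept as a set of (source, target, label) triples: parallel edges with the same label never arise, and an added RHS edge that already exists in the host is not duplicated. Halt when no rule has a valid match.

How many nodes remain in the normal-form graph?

initial: |V|=10 |E|=7  E = 1-p->1 3-p->1 3-q->2 3-q->3 5-q->4 7-q->6 9-q->8
step 1: apply R0 at {0↦1, 1↦3}  → |V|=10 |E|=4  E = 3-q->2 5-q->4 7-q->6 9-q->8
step 2: apply R1 at {0↦2, 1↦3, 2↦1}  → |V|=8 |E|=3  E = 5-q->4 7-q->6 9-q->8
step 3: apply R1 at {0↦4, 1↦5, 2↦1}  → |V|=6 |E|=2  E = 7-q->6 9-q->8
step 4: apply R1 at {0↦6, 1↦7, 2↦1}  → |V|=4 |E|=1  E = 9-q->8
step 5: apply R1 at {0↦8, 1↦9, 2↦1}  → |V|=2 |E|=0  E = ∅
halt: no rule applies after step 5
NF nodes: {0:D, 1:A}

Answer: 2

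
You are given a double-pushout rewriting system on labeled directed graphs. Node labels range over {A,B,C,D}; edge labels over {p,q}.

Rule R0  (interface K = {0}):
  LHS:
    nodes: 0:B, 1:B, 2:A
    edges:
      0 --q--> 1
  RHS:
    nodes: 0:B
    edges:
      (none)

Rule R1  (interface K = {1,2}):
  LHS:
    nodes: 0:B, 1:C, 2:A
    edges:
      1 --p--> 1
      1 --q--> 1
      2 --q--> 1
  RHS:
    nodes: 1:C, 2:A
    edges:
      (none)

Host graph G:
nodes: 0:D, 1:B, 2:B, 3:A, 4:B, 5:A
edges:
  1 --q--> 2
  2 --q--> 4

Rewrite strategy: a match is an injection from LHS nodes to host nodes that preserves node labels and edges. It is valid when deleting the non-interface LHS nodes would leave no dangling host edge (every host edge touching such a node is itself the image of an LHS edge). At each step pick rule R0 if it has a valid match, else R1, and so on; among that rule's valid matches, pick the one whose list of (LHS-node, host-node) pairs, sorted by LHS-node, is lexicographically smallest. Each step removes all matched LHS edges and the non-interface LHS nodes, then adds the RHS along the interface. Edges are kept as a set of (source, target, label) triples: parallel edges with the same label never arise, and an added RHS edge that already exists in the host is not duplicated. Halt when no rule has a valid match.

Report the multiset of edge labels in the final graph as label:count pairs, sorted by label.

Answer: (no edges)

Rewrite trace:
initial: |V|=6 |E|=2  E = 1-q->2 2-q->4
step 1: apply R0 at {0↦2, 1↦4, 2↦3}  → |V|=4 |E|=1  E = 1-q->2
step 2: apply R0 at {0↦1, 1↦2, 2↦5}  → |V|=2 |E|=0  E = ∅
halt: no rule applies after step 2
NF edges: []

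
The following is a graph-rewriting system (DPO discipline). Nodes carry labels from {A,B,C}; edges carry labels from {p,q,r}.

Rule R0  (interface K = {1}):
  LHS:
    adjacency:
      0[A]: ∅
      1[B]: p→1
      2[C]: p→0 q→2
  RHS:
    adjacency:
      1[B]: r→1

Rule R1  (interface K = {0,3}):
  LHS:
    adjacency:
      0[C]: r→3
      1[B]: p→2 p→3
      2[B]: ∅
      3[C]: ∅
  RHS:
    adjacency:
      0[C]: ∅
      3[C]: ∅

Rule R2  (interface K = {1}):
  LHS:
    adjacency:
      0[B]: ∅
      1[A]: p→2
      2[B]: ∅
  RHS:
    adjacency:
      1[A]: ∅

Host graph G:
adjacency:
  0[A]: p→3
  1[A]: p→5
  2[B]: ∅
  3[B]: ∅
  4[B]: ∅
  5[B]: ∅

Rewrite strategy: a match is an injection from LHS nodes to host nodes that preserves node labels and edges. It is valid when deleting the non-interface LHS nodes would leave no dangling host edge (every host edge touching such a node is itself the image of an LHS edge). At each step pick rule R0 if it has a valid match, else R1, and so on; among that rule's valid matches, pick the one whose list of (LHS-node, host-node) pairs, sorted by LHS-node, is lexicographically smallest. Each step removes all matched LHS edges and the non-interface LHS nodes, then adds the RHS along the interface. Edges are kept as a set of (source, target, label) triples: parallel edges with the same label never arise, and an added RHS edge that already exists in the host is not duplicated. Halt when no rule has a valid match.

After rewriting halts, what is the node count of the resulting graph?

Answer: 2

Steps:
[0] host  ⇒  6 nodes, 2 edges  {0-p->3 1-p->5}
[1] R2 @ {0↦2, 1↦0, 2↦3}  ⇒  4 nodes, 1 edges  {1-p->5}
[2] R2 @ {0↦4, 1↦1, 2↦5}  ⇒  2 nodes, 0 edges  {∅}
final graph: no rule applies after step 2
NF nodes: {0:A, 1:A}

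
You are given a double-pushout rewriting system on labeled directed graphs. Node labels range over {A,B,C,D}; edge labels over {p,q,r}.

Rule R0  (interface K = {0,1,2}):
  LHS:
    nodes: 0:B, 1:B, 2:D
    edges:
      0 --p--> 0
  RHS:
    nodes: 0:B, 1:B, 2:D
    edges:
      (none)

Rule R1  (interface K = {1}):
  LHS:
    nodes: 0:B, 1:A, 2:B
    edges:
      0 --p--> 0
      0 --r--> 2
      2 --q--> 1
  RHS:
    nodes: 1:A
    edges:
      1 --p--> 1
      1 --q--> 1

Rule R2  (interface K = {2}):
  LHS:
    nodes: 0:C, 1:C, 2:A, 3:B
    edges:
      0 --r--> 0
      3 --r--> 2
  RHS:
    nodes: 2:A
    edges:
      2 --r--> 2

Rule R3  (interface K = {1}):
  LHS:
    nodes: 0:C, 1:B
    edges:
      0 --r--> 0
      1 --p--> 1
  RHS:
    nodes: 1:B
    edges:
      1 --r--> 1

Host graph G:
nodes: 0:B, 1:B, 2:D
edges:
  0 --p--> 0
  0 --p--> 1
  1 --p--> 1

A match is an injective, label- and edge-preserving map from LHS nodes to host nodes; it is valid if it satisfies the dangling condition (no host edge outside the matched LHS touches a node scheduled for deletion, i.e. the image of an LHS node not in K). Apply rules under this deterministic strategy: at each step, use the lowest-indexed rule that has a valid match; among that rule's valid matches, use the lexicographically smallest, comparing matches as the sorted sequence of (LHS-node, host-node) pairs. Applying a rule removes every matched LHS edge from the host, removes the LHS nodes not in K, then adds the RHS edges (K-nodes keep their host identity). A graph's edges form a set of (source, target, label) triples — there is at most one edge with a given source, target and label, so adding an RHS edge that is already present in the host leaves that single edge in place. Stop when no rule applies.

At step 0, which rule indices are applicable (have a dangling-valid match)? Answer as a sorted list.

Answer: [R0]

Rewrite trace:
R0: 2 valid matches — {0↦0, 1↦1, 2↦2}, {0↦1, 1↦0, 2↦2}
R1: no valid match — LHS pattern not found
R2: no valid match — LHS pattern not found
R3: no valid match — LHS pattern not found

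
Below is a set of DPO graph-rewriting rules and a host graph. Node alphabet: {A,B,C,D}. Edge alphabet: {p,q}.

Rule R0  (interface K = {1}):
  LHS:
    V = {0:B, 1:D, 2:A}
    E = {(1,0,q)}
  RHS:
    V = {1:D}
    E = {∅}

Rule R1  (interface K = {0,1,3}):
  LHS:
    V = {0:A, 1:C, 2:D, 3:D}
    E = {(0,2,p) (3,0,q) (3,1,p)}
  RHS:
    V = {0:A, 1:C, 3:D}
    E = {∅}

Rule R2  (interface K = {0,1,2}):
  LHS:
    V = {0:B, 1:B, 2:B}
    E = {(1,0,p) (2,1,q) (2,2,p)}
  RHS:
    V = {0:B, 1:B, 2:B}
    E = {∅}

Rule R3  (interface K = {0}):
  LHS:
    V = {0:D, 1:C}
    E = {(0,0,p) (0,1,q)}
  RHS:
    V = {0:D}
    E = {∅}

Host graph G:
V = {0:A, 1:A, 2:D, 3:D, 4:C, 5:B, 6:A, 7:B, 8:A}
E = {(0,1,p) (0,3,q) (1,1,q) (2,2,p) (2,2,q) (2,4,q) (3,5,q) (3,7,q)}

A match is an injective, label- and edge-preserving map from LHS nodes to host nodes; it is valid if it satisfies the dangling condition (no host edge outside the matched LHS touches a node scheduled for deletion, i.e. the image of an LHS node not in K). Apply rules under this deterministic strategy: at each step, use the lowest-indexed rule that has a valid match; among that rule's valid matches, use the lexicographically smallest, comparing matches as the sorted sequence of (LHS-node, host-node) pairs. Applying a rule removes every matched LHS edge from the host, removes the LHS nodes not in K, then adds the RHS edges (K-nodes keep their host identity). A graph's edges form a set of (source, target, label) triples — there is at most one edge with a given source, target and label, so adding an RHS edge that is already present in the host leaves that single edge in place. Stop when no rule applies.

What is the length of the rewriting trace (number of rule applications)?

Answer: 3

Rewrite trace:
start.  V:9 E:8  edges: 0-p->1 0-q->3 1-q->1 2-p->2 2-q->2 2-q->4 3-q->5 3-q->7
1. fire R0 via {0↦5, 1↦3, 2↦6}  →  V:7 E:7  edges: 0-p->1 0-q->3 1-q->1 2-p->2 2-q->2 2-q->4 3-q->7
2. fire R0 via {0↦7, 1↦3, 2↦8}  →  V:5 E:6  edges: 0-p->1 0-q->3 1-q->1 2-p->2 2-q->2 2-q->4
3. fire R3 via {0↦2, 1↦4}  →  V:4 E:4  edges: 0-p->1 0-q->3 1-q->1 2-q->2
halt: no rule applies after step 3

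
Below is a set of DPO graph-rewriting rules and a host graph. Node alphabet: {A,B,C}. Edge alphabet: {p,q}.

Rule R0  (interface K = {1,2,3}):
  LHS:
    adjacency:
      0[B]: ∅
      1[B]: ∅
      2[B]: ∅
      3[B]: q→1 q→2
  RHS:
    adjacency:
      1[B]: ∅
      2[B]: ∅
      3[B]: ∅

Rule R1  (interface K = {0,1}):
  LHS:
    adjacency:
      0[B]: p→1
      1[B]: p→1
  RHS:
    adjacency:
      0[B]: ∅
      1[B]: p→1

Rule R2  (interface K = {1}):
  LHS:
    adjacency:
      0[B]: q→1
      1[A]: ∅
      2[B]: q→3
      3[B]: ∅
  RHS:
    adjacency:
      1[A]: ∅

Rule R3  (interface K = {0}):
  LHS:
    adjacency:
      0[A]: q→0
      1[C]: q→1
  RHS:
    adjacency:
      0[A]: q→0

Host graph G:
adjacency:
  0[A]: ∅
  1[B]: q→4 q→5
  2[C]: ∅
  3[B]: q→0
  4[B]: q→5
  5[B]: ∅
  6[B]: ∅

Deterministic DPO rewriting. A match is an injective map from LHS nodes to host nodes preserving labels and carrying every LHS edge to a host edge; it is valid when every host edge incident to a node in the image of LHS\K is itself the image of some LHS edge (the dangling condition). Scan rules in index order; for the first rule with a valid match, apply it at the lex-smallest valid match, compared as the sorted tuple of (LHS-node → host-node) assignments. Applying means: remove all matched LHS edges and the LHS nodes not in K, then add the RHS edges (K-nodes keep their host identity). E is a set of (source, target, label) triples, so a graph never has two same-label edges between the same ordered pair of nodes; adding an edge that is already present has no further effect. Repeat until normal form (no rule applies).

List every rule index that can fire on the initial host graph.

Answer: [R0]

Steps:
R0: 2 valid matches — {0↦6, 1↦4, 2↦5, 3↦1}, {0↦6, 1↦5, 2↦4, 3↦1}
R1: no valid match — LHS pattern not found
R2: no valid match — 3 raw matches, all fail dangling condition
R3: no valid match — LHS pattern not found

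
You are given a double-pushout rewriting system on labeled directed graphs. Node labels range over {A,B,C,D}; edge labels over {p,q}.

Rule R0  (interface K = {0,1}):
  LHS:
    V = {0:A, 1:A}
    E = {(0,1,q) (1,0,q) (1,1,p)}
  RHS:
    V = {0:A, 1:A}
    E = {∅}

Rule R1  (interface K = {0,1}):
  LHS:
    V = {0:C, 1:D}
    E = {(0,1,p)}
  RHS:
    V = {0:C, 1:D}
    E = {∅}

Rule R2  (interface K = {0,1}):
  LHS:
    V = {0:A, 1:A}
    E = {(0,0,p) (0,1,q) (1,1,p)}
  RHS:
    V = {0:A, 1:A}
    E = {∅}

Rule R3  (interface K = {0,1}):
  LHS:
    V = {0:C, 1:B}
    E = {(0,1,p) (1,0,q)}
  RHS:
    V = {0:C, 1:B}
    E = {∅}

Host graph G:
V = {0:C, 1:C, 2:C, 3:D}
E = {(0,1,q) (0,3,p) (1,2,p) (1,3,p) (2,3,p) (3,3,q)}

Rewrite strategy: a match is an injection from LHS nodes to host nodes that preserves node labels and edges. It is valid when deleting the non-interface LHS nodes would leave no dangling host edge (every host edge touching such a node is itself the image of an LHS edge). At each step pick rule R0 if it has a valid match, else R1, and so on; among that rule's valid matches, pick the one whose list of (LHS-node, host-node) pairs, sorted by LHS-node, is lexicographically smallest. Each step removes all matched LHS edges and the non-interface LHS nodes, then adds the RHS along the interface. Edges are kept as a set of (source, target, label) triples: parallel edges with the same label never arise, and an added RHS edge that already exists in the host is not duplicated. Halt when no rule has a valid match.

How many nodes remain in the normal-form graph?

start.  V:4 E:6  edges: 0-q->1 0-p->3 1-p->2 1-p->3 2-p->3 3-q->3
1. fire R1 via {0↦0, 1↦3}  →  V:4 E:5  edges: 0-q->1 1-p->2 1-p->3 2-p->3 3-q->3
2. fire R1 via {0↦1, 1↦3}  →  V:4 E:4  edges: 0-q->1 1-p->2 2-p->3 3-q->3
3. fire R1 via {0↦2, 1↦3}  →  V:4 E:3  edges: 0-q->1 1-p->2 3-q->3
halt: no rule applies after step 3
NF nodes: {0:C, 1:C, 2:C, 3:D}

Answer: 4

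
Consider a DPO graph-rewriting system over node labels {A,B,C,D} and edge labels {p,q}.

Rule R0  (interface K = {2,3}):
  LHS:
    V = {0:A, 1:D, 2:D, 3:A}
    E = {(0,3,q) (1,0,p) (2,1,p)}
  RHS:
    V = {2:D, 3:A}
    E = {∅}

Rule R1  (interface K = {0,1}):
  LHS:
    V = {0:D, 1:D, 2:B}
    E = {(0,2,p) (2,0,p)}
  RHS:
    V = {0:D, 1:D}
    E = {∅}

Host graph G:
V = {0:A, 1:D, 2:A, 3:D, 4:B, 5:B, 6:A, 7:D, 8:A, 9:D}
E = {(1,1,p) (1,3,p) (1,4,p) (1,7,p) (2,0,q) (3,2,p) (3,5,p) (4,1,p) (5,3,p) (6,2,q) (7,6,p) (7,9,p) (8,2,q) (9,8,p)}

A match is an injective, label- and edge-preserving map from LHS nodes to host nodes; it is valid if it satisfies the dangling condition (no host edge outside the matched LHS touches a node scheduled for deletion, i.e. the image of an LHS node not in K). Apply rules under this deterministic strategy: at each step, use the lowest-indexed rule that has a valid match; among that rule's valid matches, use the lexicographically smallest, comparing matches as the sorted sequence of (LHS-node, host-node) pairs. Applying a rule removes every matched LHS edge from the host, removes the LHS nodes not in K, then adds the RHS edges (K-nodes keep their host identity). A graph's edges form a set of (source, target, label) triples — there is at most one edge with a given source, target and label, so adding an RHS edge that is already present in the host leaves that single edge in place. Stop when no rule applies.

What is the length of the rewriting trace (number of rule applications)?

Answer: 5

Rewrite trace:
start.  V:10 E:14  edges: 1-p->1 1-p->3 1-p->4 1-p->7 2-q->0 3-p->2 3-p->5 4-p->1 5-p->3 6-q->2 7-p->6 7-p->9 8-q->2 9-p->8
1. fire R0 via {0↦8, 1↦9, 2↦7, 3↦2}  →  V:8 E:11  edges: 1-p->1 1-p->3 1-p->4 1-p->7 2-q->0 3-p->2 3-p->5 4-p->1 5-p->3 6-q->2 7-p->6
2. fire R0 via {0↦6, 1↦7, 2↦1, 3↦2}  →  V:6 E:8  edges: 1-p->1 1-p->3 1-p->4 2-q->0 3-p->2 3-p->5 4-p->1 5-p->3
3. fire R1 via {0↦1, 1↦3, 2↦4}  →  V:5 E:6  edges: 1-p->1 1-p->3 2-q->0 3-p->2 3-p->5 5-p->3
4. fire R1 via {0↦3, 1↦1, 2↦5}  →  V:4 E:4  edges: 1-p->1 1-p->3 2-q->0 3-p->2
5. fire R0 via {0↦2, 1↦3, 2↦1, 3↦0}  →  V:2 E:1  edges: 1-p->1
halt: no rule applies after step 5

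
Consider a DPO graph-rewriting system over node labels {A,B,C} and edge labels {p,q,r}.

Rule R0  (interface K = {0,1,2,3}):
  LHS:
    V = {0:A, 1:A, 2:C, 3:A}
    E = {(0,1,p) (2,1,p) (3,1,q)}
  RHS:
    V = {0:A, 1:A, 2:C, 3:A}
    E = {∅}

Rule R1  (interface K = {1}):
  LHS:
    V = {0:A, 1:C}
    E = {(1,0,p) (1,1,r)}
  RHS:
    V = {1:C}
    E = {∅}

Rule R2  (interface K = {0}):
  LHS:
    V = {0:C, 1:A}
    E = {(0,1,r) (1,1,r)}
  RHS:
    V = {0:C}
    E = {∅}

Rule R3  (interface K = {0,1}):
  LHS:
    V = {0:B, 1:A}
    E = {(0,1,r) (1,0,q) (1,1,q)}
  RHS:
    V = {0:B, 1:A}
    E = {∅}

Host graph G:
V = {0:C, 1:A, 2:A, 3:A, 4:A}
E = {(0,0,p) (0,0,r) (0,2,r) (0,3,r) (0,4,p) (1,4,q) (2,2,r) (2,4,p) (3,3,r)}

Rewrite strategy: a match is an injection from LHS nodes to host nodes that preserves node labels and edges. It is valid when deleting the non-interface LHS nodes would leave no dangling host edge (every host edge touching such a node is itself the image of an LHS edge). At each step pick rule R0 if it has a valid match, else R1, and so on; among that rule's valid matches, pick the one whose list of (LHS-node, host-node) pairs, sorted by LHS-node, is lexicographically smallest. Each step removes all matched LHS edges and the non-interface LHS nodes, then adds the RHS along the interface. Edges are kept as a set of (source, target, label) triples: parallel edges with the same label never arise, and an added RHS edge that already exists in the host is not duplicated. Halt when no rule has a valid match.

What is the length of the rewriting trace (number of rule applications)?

Answer: 3

Derivation:
initial: |V|=5 |E|=9  E = 0-p->0 0-r->0 0-r->2 0-r->3 0-p->4 1-q->4 2-r->2 2-p->4 3-r->3
step 1: apply R0 at {0↦2, 1↦4, 2↦0, 3↦1}  → |V|=5 |E|=6  E = 0-p->0 0-r->0 0-r->2 0-r->3 2-r->2 3-r->3
step 2: apply R2 at {0↦0, 1↦2}  → |V|=4 |E|=4  E = 0-p->0 0-r->0 0-r->3 3-r->3
step 3: apply R2 at {0↦0, 1↦3}  → |V|=3 |E|=2  E = 0-p->0 0-r->0
halt: no rule applies after step 3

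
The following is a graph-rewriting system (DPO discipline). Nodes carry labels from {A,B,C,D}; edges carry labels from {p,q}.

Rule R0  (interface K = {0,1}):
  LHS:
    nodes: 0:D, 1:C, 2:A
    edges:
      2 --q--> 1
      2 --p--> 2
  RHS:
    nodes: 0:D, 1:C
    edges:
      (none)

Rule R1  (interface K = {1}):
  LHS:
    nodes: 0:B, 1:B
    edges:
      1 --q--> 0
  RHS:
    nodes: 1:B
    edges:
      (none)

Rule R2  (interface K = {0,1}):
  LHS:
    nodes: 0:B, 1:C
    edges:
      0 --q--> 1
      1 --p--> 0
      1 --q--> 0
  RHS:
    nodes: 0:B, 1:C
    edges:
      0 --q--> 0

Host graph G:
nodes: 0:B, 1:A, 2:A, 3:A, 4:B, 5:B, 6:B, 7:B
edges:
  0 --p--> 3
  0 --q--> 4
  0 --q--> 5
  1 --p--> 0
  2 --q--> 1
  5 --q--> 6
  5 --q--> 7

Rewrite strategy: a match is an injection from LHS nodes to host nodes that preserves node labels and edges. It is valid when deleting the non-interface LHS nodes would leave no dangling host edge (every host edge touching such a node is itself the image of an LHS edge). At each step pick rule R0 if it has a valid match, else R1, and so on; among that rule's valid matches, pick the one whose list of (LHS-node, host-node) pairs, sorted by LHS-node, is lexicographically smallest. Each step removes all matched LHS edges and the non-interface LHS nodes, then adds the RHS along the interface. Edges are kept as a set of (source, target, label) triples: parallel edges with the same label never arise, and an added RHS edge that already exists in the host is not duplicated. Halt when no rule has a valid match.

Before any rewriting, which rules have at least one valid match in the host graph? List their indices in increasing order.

R0: no valid match — LHS pattern not found
R1: 3 valid matches — {0↦4, 1↦0}, {0↦6, 1↦5}, {0↦7, 1↦5}
R2: no valid match — LHS pattern not found

Answer: [R1]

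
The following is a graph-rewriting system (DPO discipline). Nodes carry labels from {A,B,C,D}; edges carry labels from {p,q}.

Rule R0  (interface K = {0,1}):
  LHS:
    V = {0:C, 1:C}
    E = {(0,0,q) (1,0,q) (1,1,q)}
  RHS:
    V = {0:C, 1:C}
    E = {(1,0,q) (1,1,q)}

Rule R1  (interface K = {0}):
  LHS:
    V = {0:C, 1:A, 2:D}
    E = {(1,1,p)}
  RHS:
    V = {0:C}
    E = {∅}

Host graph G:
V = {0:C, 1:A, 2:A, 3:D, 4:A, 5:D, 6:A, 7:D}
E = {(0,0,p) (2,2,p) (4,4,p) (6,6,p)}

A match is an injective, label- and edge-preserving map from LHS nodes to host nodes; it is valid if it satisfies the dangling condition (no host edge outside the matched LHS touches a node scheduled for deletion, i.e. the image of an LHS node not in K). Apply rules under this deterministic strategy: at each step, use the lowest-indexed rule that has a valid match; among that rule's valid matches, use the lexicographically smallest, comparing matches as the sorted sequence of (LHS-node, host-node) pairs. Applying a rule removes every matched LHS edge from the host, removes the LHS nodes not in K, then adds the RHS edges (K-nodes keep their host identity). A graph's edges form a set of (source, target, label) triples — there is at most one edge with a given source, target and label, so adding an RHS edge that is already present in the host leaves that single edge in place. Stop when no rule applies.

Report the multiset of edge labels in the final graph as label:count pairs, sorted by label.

start.  V:8 E:4  edges: 0-p->0 2-p->2 4-p->4 6-p->6
1. fire R1 via {0↦0, 1↦2, 2↦3}  →  V:6 E:3  edges: 0-p->0 4-p->4 6-p->6
2. fire R1 via {0↦0, 1↦4, 2↦5}  →  V:4 E:2  edges: 0-p->0 6-p->6
3. fire R1 via {0↦0, 1↦6, 2↦7}  →  V:2 E:1  edges: 0-p->0
halt: no rule applies after step 3
NF edges: [(0, 0, 'p')]

Answer: p:1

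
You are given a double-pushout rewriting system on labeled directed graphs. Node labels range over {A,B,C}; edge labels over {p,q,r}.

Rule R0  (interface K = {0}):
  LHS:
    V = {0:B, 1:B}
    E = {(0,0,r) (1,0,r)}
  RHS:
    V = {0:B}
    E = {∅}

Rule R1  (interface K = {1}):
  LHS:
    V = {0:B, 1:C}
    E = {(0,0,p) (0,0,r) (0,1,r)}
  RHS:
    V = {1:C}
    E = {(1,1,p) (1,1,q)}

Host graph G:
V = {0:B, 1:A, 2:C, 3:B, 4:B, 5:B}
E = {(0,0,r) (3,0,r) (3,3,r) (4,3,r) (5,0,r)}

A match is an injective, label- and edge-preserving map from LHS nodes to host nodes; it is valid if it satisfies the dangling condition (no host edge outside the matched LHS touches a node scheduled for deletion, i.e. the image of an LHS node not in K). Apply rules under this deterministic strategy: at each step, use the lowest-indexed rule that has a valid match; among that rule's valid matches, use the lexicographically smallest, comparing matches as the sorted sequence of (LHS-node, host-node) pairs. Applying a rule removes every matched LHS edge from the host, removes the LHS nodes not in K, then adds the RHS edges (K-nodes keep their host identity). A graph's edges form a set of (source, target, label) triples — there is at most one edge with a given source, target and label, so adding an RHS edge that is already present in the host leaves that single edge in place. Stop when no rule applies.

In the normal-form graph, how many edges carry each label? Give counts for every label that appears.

start.  V:6 E:5  edges: 0-r->0 3-r->0 3-r->3 4-r->3 5-r->0
1. fire R0 via {0↦0, 1↦5}  →  V:5 E:3  edges: 3-r->0 3-r->3 4-r->3
2. fire R0 via {0↦3, 1↦4}  →  V:4 E:1  edges: 3-r->0
halt: no rule applies after step 2
NF edges: [(3, 0, 'r')]

Answer: r:1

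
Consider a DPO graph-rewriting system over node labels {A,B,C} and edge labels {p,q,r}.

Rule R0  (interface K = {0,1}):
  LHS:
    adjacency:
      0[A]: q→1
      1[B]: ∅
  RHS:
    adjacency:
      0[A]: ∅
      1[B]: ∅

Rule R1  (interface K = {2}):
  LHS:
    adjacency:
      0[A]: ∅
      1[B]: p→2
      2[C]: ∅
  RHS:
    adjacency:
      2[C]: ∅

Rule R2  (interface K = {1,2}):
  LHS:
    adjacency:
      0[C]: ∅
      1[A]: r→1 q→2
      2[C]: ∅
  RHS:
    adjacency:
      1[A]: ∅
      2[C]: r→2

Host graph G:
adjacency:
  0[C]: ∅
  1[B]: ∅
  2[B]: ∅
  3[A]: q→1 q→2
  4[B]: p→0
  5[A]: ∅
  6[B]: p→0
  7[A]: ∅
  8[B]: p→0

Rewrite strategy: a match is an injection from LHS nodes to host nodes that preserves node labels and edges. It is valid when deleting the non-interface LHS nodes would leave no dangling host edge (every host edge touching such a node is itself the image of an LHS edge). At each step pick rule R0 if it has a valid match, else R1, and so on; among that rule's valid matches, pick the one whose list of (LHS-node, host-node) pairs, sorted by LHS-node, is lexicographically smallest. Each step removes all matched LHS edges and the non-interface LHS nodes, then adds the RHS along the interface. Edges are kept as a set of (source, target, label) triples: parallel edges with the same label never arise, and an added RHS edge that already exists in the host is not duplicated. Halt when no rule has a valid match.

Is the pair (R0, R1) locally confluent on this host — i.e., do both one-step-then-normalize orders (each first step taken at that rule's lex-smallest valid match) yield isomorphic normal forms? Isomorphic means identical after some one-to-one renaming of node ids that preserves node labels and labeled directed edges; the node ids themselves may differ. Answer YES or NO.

Answer: YES

Derivation:
branch R0-first: apply at {0↦3, 1↦1} → |E|=4, then 4 more step(s) → NF |V|=3 |E|=0 V={0:C, 1:B, 2:B} E=∅
branch R1-first: apply at {0↦5, 1↦4, 2↦0} → |E|=4, then 4 more step(s) → NF |V|=3 |E|=0 V={0:C, 1:B, 2:B} E=∅
graphs isomorphic (equal up to label-preserving node renaming)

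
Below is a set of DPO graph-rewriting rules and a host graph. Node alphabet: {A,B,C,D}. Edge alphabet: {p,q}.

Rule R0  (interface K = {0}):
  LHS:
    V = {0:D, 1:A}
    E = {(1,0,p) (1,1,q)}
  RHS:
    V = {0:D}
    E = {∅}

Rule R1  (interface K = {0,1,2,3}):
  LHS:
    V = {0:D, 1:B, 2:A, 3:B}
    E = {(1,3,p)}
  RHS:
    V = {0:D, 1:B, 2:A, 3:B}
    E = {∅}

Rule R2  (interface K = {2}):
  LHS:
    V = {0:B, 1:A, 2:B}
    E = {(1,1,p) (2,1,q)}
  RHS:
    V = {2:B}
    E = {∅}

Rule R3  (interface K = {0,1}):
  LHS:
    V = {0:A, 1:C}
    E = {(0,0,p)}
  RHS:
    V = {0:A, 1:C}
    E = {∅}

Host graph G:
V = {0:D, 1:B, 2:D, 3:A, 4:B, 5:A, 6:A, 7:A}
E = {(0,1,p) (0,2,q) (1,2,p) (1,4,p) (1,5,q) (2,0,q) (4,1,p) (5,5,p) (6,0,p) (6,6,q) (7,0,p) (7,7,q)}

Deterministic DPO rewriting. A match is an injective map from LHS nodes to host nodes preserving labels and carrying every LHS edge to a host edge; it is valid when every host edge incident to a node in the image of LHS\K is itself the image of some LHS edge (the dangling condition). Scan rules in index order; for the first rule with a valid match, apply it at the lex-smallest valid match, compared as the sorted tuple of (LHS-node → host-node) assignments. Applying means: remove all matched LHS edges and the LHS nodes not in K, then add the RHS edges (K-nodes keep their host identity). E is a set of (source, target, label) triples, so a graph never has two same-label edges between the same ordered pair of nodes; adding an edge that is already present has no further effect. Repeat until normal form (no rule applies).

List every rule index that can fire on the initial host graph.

R0: 2 valid matches — {0↦0, 1↦6}, {0↦0, 1↦7}
R1: 16 valid matches — {0↦0, 1↦1, 2↦3, 3↦4}, {0↦0, 1↦1, 2↦5, 3↦4}, {0↦0, 1↦1, 2↦6, 3↦4} (+13 more)
R2: no valid match — 1 raw match, all fail dangling condition
R3: no valid match — LHS pattern not found

Answer: [R0,R1]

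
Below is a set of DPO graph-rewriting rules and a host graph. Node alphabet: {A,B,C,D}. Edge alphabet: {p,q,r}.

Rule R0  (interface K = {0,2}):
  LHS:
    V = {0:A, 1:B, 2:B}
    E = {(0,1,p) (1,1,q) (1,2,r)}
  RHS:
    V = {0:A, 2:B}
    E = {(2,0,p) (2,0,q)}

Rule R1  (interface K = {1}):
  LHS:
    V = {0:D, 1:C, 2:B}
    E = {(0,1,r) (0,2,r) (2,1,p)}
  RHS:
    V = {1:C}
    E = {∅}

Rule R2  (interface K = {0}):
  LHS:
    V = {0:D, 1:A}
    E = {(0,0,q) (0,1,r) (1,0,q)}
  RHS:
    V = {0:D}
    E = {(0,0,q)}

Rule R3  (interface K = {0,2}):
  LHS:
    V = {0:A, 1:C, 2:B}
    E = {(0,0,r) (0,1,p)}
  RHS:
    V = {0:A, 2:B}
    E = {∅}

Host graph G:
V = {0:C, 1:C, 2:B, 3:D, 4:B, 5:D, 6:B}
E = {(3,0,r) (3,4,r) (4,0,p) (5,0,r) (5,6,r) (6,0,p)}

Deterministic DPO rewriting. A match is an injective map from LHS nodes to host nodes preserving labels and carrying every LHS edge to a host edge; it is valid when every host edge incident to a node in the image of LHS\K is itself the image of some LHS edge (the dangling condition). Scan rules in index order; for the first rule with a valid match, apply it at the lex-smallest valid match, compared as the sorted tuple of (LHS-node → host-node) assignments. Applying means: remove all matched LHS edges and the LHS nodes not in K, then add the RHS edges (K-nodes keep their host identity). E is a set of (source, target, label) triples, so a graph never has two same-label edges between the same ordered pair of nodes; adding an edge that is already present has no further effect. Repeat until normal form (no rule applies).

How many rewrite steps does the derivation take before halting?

initial: |V|=7 |E|=6  E = 3-r->0 3-r->4 4-p->0 5-r->0 5-r->6 6-p->0
step 1: apply R1 at {0↦3, 1↦0, 2↦4}  → |V|=5 |E|=3  E = 5-r->0 5-r->6 6-p->0
step 2: apply R1 at {0↦5, 1↦0, 2↦6}  → |V|=3 |E|=0  E = ∅
final graph: no rule applies after step 2

Answer: 2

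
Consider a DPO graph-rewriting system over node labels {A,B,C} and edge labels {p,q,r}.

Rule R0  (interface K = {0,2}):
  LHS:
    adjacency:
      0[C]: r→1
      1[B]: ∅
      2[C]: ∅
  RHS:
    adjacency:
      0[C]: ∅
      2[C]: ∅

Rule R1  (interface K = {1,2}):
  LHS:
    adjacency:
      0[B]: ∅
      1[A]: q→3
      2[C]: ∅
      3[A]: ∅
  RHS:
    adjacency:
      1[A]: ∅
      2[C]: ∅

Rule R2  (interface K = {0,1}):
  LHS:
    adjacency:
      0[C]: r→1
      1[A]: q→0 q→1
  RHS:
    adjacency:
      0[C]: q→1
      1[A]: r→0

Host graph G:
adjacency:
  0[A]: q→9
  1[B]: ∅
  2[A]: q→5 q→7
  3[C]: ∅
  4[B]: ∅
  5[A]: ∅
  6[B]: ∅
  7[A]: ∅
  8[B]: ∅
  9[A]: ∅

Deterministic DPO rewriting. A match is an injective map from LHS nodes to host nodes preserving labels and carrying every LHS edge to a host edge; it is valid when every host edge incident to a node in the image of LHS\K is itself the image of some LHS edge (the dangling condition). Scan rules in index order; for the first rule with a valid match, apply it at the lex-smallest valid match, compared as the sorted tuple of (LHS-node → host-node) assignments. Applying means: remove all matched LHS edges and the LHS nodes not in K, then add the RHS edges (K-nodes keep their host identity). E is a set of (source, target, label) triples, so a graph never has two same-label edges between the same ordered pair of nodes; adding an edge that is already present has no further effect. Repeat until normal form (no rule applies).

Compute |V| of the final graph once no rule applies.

Answer: 4

Derivation:
initial: |V|=10 |E|=3  E = 0-q->9 2-q->5 2-q->7
step 1: apply R1 at {0↦1, 1↦0, 2↦3, 3↦9}  → |V|=8 |E|=2  E = 2-q->5 2-q->7
step 2: apply R1 at {0↦4, 1↦2, 2↦3, 3↦5}  → |V|=6 |E|=1  E = 2-q->7
step 3: apply R1 at {0↦6, 1↦2, 2↦3, 3↦7}  → |V|=4 |E|=0  E = ∅
halt: no rule applies after step 3
NF nodes: {0:A, 2:A, 3:C, 8:B}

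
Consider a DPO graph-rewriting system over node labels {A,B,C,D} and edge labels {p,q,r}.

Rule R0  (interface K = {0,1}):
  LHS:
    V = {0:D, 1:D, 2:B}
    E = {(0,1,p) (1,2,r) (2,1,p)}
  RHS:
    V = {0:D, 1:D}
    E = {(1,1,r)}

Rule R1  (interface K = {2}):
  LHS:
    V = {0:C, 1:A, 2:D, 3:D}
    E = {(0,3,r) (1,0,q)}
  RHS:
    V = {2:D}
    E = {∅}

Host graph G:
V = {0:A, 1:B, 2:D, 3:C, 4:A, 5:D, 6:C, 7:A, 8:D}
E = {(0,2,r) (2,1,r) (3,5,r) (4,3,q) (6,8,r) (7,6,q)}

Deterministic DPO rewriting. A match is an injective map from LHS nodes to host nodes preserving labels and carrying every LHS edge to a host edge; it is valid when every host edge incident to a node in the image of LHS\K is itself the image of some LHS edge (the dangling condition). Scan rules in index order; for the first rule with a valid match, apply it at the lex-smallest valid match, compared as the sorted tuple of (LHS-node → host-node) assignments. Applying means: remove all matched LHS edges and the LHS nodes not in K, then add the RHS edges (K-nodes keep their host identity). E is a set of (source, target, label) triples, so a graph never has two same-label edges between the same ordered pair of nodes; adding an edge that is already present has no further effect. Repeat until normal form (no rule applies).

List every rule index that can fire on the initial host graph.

Answer: [R1]

Steps:
R0: no valid match — LHS pattern not found
R1: 4 valid matches — {0↦3, 1↦4, 2↦2, 3↦5}, {0↦3, 1↦4, 2↦8, 3↦5}, {0↦6, 1↦7, 2↦2, 3↦8} (+1 more)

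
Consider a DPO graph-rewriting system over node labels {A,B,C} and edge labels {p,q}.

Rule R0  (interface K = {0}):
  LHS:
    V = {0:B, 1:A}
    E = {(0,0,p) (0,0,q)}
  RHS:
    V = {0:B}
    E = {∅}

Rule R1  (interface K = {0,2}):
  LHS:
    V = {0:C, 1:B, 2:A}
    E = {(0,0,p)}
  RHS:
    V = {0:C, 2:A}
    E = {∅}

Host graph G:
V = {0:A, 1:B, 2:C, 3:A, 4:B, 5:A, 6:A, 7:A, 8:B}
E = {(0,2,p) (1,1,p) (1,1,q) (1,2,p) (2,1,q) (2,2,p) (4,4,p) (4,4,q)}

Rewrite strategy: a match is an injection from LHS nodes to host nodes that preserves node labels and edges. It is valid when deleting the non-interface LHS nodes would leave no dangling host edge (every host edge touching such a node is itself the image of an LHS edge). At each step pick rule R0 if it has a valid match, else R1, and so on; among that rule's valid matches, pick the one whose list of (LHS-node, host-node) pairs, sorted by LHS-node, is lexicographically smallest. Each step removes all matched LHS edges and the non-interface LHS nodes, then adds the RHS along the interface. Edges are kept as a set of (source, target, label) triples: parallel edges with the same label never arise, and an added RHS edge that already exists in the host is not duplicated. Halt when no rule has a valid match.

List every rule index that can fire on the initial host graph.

Answer: [R0,R1]

Steps:
R0: 8 valid matches — {0↦1, 1↦3}, {0↦1, 1↦5}, {0↦1, 1↦6} (+5 more)
R1: 5 valid matches — {0↦2, 1↦8, 2↦0}, {0↦2, 1↦8, 2↦3}, {0↦2, 1↦8, 2↦5} (+2 more)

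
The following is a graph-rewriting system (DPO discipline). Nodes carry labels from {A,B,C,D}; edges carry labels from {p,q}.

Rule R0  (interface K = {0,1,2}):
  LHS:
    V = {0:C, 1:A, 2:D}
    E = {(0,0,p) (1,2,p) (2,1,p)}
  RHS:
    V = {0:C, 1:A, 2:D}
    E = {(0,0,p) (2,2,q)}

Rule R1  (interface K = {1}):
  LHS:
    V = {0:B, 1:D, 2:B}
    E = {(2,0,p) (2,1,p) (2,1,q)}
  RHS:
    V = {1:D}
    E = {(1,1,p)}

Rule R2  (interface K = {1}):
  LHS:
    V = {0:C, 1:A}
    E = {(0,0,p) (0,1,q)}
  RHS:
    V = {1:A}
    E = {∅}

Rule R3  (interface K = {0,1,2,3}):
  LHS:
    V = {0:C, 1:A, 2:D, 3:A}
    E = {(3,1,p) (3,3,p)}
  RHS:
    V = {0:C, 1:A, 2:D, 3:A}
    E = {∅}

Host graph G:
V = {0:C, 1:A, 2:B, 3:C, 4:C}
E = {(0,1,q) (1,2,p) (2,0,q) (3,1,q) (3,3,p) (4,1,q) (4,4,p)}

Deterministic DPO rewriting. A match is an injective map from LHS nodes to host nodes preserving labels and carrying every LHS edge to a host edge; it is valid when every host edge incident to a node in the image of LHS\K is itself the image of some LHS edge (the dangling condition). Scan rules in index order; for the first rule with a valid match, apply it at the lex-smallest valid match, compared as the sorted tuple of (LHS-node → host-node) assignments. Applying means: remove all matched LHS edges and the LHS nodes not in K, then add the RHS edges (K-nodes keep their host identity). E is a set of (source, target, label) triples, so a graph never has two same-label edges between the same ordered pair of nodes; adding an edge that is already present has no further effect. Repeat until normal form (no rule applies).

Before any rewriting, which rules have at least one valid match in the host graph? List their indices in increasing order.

Answer: [R2]

Steps:
R0: no valid match — LHS pattern not found
R1: no valid match — LHS pattern not found
R2: 2 valid matches — {0↦3, 1↦1}, {0↦4, 1↦1}
R3: no valid match — LHS pattern not found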